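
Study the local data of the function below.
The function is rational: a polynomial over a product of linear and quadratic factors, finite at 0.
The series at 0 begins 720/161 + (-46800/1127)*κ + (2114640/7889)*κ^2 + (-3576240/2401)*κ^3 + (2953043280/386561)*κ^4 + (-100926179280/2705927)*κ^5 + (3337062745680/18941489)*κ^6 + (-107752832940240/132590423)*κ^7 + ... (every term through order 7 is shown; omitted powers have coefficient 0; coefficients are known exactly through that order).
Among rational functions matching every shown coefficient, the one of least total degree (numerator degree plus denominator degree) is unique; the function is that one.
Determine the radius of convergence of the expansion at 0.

The radius of convergence is 1/4.

No rational of total degree below 3 reproduces all 8 coefficients; solving the [0/3] Pade equations on them gives f(κ) = 5/(23*(κ + 1/4)**2*(κ + 7/9)), whose expansion matches every shown term.
Denominator factor (κ + 1/4)^2: pole of order 2 at -1/4, modulus 1/4.
Denominator factor (κ + 7/9): pole of order 1 at -7/9, modulus 7/9.
The radius of convergence is the smallest modulus among the singular points: 1/4.


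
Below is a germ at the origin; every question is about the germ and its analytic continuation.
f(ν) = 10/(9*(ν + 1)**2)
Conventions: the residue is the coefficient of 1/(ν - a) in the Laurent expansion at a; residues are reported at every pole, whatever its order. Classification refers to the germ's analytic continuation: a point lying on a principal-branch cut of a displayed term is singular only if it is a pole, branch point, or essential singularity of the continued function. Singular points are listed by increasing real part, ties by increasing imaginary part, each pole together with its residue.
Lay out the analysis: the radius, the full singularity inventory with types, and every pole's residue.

Denominator factor (ν + 1)^2: pole of order 2 at -1, modulus 1.
The radius of convergence is the smallest modulus among the singular points: 1.
At the order-2 pole -1 set g(ν) = (ν - (-1))^2*f(ν) = 10/9.
Order-2 pole: residue = g'(a); g'(-1) = 0, so the residue is 0.

Radius of convergence at 0: 1.
At -1: a pole of order 2; residue 0.


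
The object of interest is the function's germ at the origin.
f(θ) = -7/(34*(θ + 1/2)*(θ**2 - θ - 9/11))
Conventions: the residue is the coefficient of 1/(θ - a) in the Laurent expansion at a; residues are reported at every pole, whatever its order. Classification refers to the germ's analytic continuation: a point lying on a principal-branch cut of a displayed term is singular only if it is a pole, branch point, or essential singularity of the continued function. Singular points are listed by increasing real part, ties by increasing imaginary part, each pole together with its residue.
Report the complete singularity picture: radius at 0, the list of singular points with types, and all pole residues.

Denominator factor (θ + 1/2): pole of order 1 at -1/2, modulus 1/2.
Denominator factor (θ**2 - θ - 9/11): discriminant 47/11, real irrational roots 1/2 + (1/22)*sqrt(517) and 1/2 - (1/22)*sqrt(517); poles of order 1, moduli 1/2 + (1/22)*sqrt(517) and -1/2 + (1/22)*sqrt(517).
The radius of convergence is the smallest modulus among the singular points: 1/2.
The factor θ**2 - θ - 9/11 splits as (θ - a)(θ - a') with a = 1/2 - (1/22)*sqrt(517), a' = 1/2 + (1/22)*sqrt(517). At the order-1 pole a set g(θ) = (θ - a)*f(θ) = [-7/(34*(θ + 1/2))] / (θ - a').
Simple pole: residue = g(a) at a = 1/2 - (1/22)*sqrt(517), which is -77/51 - (154/2397)*sqrt(517).
At the order-1 pole -1/2 set g(θ) = (θ - (-1/2))*f(θ) = -7/(34*(θ**2 - θ - 9/11)).
Simple pole: residue = g(a) at a = -1/2, which is 154/51.
The factor θ**2 - θ - 9/11 splits as (θ - a)(θ - a') with a = 1/2 + (1/22)*sqrt(517), a' = 1/2 - (1/22)*sqrt(517). At the order-1 pole a set g(θ) = (θ - a)*f(θ) = [-7/(34*(θ + 1/2))] / (θ - a').
Simple pole: residue = g(a) at a = 1/2 + (1/22)*sqrt(517), which is -77/51 + (154/2397)*sqrt(517).
List the singular points by increasing real part (a conjugate pair: the negative imaginary part first).

Radius of convergence at 0: 1/2.
At 1/2 - (1/22)*sqrt(517): a pole of order 1; residue -77/51 - (154/2397)*sqrt(517).
At -1/2: a pole of order 1; residue 154/51.
At 1/2 + (1/22)*sqrt(517): a pole of order 1; residue -77/51 + (154/2397)*sqrt(517).


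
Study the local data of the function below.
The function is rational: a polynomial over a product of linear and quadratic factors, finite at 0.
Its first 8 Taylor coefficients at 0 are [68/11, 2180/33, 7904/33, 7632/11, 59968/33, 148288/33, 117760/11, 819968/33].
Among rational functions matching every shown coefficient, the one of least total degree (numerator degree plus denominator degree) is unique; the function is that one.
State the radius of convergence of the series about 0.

No rational of total degree below 3 reproduces all 8 coefficients; solving the [1/2] Pade equations on them gives f(ε) = (31*ε/3 + 17/11)/(ε - 1/2)**2, whose expansion matches every shown term.
Denominator factor (ε - 1/2)^2: pole of order 2 at 1/2, modulus 1/2.
The radius of convergence is the smallest modulus among the singular points: 1/2.

The radius of convergence is 1/2.


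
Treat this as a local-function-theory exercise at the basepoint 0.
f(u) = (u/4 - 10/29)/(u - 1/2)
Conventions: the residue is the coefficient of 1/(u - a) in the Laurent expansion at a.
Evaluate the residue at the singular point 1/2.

The residue is -51/232.

At the order-1 pole 1/2 set g(u) = (u - (1/2))*f(u) = u/4 - 10/29.
Simple pole: residue = g(a) at a = 1/2, which is -51/232.


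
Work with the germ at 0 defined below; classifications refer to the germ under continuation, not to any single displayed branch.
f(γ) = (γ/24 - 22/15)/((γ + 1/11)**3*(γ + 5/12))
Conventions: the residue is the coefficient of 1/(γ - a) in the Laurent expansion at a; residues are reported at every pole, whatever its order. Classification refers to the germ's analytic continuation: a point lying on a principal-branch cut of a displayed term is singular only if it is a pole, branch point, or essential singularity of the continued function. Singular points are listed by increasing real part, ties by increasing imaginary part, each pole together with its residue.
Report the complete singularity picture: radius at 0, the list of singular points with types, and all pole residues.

Denominator factor (γ + 5/12): pole of order 1 at -5/12, modulus 5/12.
Denominator factor (γ + 1/11)^3: pole of order 3 at -1/11, modulus 1/11.
The radius of convergence is the smallest modulus among the singular points: 1/11.
At the order-1 pole -5/12 set g(γ) = (γ - (-5/12))*f(γ) = (γ/24 - 22/15)/(γ + 1/11)**3.
Simple pole: residue = g(a) at a = -5/12, which is 17066082/397535.
At the order-3 pole -1/11 set g(γ) = (γ - (-1/11))^3*f(γ) = (γ/24 - 22/15)/(γ + 5/12).
Order-3 pole: residue = g''(a)/2; g''(-1/11) = -34132164/397535, so the residue is -17066082/397535.
List the singular points by increasing real part (a conjugate pair: the negative imaginary part first).

Radius of convergence at 0: 1/11.
At -5/12: a pole of order 1; residue 17066082/397535.
At -1/11: a pole of order 3; residue -17066082/397535.


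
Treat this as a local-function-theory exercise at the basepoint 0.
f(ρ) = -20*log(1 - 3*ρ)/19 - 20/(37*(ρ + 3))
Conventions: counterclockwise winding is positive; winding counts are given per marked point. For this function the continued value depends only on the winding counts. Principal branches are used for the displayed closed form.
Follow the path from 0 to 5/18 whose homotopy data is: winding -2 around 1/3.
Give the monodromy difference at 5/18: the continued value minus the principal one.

Continued minus principal equals (80/19)*pi*i.

The rational part is single-valued and drops out of the difference; each branch term changes only by its own monodromy.
(-20/19)*log(1 - ρ/(1/3)): each positive loop around 1/3 adds 2*pi*i to the log, so winding -2 contributes (-20/19)*(-2)*2*pi*i = (80/19)*pi*i.
Summing the contributions at ρ = 5/18 gives (80/19)*pi*i.


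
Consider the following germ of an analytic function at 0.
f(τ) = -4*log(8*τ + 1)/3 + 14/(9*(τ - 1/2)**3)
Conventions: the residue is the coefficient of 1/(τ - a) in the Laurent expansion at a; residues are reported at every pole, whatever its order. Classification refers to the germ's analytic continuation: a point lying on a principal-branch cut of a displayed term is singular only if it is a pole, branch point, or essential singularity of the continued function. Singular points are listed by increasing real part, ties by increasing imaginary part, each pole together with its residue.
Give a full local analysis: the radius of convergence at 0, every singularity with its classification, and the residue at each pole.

Radius of convergence at 0: 1/8.
At -1/8: a logarithmic branch point.
At 1/2: a pole of order 3; residue 0.

Denominator factor (τ - 1/2)^3: pole of order 3 at 1/2, modulus 1/2.
Branch term (-4/3)*log(1 - τ/(-1/8)): its argument vanishes at τ = -1/8, a logarithmic branch point, modulus 1/8.
The radius of convergence is the smallest modulus among the singular points: 1/8.
The branch term is analytic at 1/2 and contributes nothing to the residue; only the rational part matters.
At the order-3 pole 1/2 set g(τ) = (τ - (1/2))^3*(rational part) = 14/9.
Order-3 pole: residue = g''(a)/2; g''(1/2) = 0, so the residue is 0.
List the singular points by increasing real part (a conjugate pair: the negative imaginary part first).


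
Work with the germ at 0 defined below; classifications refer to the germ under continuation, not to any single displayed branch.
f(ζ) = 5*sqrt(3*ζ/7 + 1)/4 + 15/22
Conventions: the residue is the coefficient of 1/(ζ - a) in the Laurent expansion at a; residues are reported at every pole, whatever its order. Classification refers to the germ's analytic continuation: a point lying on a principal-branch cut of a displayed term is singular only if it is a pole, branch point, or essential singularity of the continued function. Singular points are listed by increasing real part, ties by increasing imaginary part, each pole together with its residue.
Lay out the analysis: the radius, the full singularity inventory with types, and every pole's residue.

Radius of convergence at 0: 7/3.
At -7/3: an algebraic (square-root) branch point.

Branch term (5/4)*sqrt(1 - ζ/(-7/3)): its argument vanishes at ζ = -7/3, a square-root branch point, modulus 7/3.
The radius of convergence is the smallest modulus among the singular points: 7/3.


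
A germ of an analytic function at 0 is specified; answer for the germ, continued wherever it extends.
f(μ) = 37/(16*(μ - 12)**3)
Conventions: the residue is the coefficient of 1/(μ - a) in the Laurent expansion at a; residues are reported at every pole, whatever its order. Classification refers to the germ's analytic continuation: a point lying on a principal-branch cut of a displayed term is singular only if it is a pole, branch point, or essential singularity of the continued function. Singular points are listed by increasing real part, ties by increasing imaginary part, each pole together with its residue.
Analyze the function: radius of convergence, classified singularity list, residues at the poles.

Denominator factor (μ - 12)^3: pole of order 3 at 12, modulus 12.
The radius of convergence is the smallest modulus among the singular points: 12.
At the order-3 pole 12 set g(μ) = (μ - (12))^3*f(μ) = 37/16.
Order-3 pole: residue = g''(a)/2; g''(12) = 0, so the residue is 0.

Radius of convergence at 0: 12.
At 12: a pole of order 3; residue 0.


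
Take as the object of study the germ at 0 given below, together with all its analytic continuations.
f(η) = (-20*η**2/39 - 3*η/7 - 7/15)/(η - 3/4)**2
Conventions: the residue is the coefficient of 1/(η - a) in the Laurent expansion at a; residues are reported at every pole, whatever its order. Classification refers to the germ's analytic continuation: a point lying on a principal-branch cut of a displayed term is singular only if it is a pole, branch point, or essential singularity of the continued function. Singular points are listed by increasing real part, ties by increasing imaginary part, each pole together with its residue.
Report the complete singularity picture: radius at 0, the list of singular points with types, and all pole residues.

Denominator factor (η - 3/4)^2: pole of order 2 at 3/4, modulus 3/4.
The radius of convergence is the smallest modulus among the singular points: 3/4.
At the order-2 pole 3/4 set g(η) = (η - (3/4))^2*f(η) = -20*η**2/39 - 3*η/7 - 7/15.
Order-2 pole: residue = g'(a); g'(3/4) = -109/91, so the residue is -109/91.

Radius of convergence at 0: 3/4.
At 3/4: a pole of order 2; residue -109/91.


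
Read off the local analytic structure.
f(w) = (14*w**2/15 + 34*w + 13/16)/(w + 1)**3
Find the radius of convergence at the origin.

Denominator factor (w + 1)^3: pole of order 3 at -1, modulus 1.
The radius of convergence is the smallest modulus among the singular points: 1.

The radius of convergence is 1.


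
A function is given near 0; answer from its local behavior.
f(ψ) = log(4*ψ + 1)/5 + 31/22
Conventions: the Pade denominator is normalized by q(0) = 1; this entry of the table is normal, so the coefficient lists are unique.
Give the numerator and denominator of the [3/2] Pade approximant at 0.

The Pade approximant has numerator coefficients [31/22, 416/55, 2476/275, 32/75]; denominator coefficients [1, 24/5, 24/5].

Taylor coefficients needed (expand at 0): a_0 = 31/22, a_1 = 4/5, a_2 = -8/5, a_3 = 64/15, a_4 = -64/5, a_5 = 1024/25.
Write the denominator as Q(ψ) = 1 + q1*ψ + q2*ψ^2. Requiring Q*f - P = O(ψ^6) with deg P <= 3 kills the coefficients of ψ^4..ψ^5 in Q*f:
  ψ^4: a_4 + q1*a_3 + q2*a_2 = 0, i.e. -64/5 + (64/15)*q1 + (-8/5)*q2 = 0.
  ψ^5: a_5 + q1*a_4 + q2*a_3 = 0, i.e. 1024/25 + (-64/5)*q1 + (64/15)*q2 = 0.
Solving this linear system: q1 = 24/5, q2 = 24/5.
The numerator is Q*f truncated at degree 3: P0 = a_0 = 31/22; P1 = a_1 + q1*a_0 = 416/55; P2 = a_2 + q1*a_1 + q2*a_0 = 2476/275; P3 = a_3 + q1*a_2 + q2*a_1 = 32/75.


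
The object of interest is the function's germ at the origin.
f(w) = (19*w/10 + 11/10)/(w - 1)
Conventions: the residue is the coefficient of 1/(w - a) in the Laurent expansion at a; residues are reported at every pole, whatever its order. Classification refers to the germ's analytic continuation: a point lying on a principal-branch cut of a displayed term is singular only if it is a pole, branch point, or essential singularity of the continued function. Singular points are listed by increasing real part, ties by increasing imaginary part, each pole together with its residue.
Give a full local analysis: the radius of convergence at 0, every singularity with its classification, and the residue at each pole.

Radius of convergence at 0: 1.
At 1: a pole of order 1; residue 3.

Denominator factor (w - 1): pole of order 1 at 1, modulus 1.
The radius of convergence is the smallest modulus among the singular points: 1.
At the order-1 pole 1 set g(w) = (w - (1))*f(w) = 19*w/10 + 11/10.
Simple pole: residue = g(a) at a = 1, which is 3.


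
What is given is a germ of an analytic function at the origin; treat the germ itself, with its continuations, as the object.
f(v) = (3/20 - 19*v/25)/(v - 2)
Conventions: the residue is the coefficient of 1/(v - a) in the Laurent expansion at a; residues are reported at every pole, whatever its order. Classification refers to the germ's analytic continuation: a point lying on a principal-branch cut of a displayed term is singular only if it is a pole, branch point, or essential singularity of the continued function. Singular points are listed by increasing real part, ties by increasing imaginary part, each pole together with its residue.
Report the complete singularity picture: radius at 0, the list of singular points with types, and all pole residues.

Denominator factor (v - 2): pole of order 1 at 2, modulus 2.
The radius of convergence is the smallest modulus among the singular points: 2.
At the order-1 pole 2 set g(v) = (v - (2))*f(v) = 3/20 - 19*v/25.
Simple pole: residue = g(a) at a = 2, which is -137/100.

Radius of convergence at 0: 2.
At 2: a pole of order 1; residue -137/100.


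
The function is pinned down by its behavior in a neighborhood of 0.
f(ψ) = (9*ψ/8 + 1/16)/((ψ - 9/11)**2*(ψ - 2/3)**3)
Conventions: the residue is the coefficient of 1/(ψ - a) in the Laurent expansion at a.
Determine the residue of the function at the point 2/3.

The residue is 52719579/10000.

At the order-3 pole 2/3 set g(ψ) = (ψ - (2/3))^3*f(ψ) = (9*ψ/8 + 1/16)/(ψ - 9/11)**2.
Order-3 pole: residue = g''(a)/2; g''(2/3) = 52719579/5000, so the residue is 52719579/10000.


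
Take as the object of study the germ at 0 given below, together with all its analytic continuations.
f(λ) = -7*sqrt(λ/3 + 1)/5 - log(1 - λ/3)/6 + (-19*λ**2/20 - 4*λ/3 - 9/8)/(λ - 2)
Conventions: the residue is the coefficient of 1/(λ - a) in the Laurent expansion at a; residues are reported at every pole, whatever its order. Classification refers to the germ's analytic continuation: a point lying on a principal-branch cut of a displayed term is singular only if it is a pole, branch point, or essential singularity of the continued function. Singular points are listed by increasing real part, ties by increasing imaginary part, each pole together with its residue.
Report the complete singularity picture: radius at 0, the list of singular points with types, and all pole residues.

Denominator factor (λ - 2): pole of order 1 at 2, modulus 2.
Branch term (-1/6)*log(1 - λ/(3)): its argument vanishes at λ = 3, a logarithmic branch point, modulus 3.
Branch term (-7/5)*sqrt(1 - λ/(-3)): its argument vanishes at λ = -3, a square-root branch point, modulus 3.
The radius of convergence is the smallest modulus among the singular points: 2.
The branch terms are analytic at 2 and contribute nothing to the residue; only the rational part matters.
At the order-1 pole 2 set g(λ) = (λ - (2))*(rational part) = -19*λ**2/20 - 4*λ/3 - 9/8.
Simple pole: residue = g(a) at a = 2, which is -911/120.
List the singular points by increasing real part (a conjugate pair: the negative imaginary part first).

Radius of convergence at 0: 2.
At -3: an algebraic (square-root) branch point.
At 2: a pole of order 1; residue -911/120.
At 3: a logarithmic branch point.


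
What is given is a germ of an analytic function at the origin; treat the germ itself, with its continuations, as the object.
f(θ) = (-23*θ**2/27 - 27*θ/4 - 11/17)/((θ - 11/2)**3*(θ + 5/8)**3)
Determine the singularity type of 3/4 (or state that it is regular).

Denominator factors: θ + 5/8 = 11/8 at θ = 3/4; θ - 11/2 = -19/4 at θ = 3/4 — none vanishes.
So the germ continues analytically to 3/4.

The point is a regular point.


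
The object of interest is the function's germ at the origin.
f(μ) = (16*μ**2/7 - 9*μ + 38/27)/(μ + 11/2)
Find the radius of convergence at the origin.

Denominator factor (μ + 11/2): pole of order 1 at -11/2, modulus 11/2.
The radius of convergence is the smallest modulus among the singular points: 11/2.

The radius of convergence is 11/2.


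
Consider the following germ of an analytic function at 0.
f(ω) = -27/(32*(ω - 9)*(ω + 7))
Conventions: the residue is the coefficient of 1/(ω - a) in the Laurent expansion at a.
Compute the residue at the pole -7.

At the order-1 pole -7 set g(ω) = (ω - (-7))*f(ω) = -27/(32*(ω - 9)).
Simple pole: residue = g(a) at a = -7, which is 27/512.

The residue is 27/512.


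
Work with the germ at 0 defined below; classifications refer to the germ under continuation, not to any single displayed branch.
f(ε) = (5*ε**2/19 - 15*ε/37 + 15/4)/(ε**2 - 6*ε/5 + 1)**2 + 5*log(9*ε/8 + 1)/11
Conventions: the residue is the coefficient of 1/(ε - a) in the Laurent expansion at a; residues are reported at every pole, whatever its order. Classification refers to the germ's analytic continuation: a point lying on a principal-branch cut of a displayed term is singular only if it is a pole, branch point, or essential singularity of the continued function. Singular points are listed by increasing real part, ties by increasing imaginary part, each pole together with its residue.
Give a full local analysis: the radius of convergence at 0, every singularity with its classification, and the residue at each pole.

Denominator factor (ε**2 - 6*ε/5 + 1)^2: discriminant -64/25, complex-conjugate roots (3/5) + (4/5)*i and (3/5) - (4/5)*i; poles of order 2, moduli 1 and 1.
Branch term (5/11)*log(1 - ε/(-8/9)): its argument vanishes at ε = -8/9, a logarithmic branch point, modulus 8/9.
The radius of convergence is the smallest modulus among the singular points: 8/9.
The branch term is analytic at (3/5) - (4/5)*i and contributes nothing to the residue; only the rational part matters.
The factor ε**2 - 6*ε/5 + 1 splits as (ε - a)(ε - a') with a = (3/5) - (4/5)*i, a' = (3/5) + (4/5)*i. At the order-2 pole a set g(ε) = (ε - a)^2*(rational part) = [5*ε**2/19 - 15*ε/37 + 15/4] / (ε - a')^2.
Order-2 pole: residue = g'(a); g'((3/5) - (4/5)*i) = (1325125/719872)*i, so the residue is (1325125/719872)*i.
The branch term is analytic at (3/5) + (4/5)*i and contributes nothing to the residue; only the rational part matters.
The factor ε**2 - 6*ε/5 + 1 splits as (ε - a)(ε - a') with a = (3/5) + (4/5)*i, a' = (3/5) - (4/5)*i. At the order-2 pole a set g(ε) = (ε - a)^2*(rational part) = [5*ε**2/19 - 15*ε/37 + 15/4] / (ε - a')^2.
Order-2 pole: residue = g'(a); g'((3/5) + (4/5)*i) = -(1325125/719872)*i, so the residue is -(1325125/719872)*i.
List the singular points by increasing real part (a conjugate pair: the negative imaginary part first).

Radius of convergence at 0: 8/9.
At -8/9: a logarithmic branch point.
At (3/5) - (4/5)*i: a pole of order 2; residue (1325125/719872)*i.
At (3/5) + (4/5)*i: a pole of order 2; residue -(1325125/719872)*i.


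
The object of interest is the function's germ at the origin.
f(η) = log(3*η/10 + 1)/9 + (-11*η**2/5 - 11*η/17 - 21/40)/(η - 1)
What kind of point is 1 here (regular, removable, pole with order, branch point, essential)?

The denominator factor η - 1 vanishes at 1 and appears to the power 1; the numerator there equals -2293/680, nonzero, and no other factor vanishes.
The branch terms are analytic at this point.
Hence a pole whose order is the multiplicity, 1.

The point is a pole of order 1.


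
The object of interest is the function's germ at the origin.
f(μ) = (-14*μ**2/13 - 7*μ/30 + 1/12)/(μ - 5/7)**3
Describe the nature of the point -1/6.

The point is a regular point.

Denominator factors: μ - 5/7 = -37/42 at μ = -1/6 — none vanishes.
So the germ continues analytically to -1/6.


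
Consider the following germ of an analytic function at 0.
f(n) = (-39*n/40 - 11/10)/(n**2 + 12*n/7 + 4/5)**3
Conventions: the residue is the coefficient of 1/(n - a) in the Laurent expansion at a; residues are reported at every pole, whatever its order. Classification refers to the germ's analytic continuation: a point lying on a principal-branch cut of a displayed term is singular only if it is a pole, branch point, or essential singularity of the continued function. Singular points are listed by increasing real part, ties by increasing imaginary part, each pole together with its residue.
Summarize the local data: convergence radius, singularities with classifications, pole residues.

Radius of convergence at 0: (2/5)*sqrt(5).
At (-6/7) - ((4/35)*sqrt(5))*i: a pole of order 3; residue -((1332555/65536)*sqrt(5))*i.
At (-6/7) + ((4/35)*sqrt(5))*i: a pole of order 3; residue ((1332555/65536)*sqrt(5))*i.

Denominator factor (n**2 + 12*n/7 + 4/5)^3: discriminant -64/245, complex-conjugate roots (-6/7) + ((4/35)*sqrt(5))*i and (-6/7) - ((4/35)*sqrt(5))*i; poles of order 3, moduli (2/5)*sqrt(5) and (2/5)*sqrt(5).
The radius of convergence is the smallest modulus among the singular points: (2/5)*sqrt(5).
The factor n**2 + 12*n/7 + 4/5 splits as (n - a)(n - a') with a = (-6/7) - ((4/35)*sqrt(5))*i, a' = (-6/7) + ((4/35)*sqrt(5))*i. At the order-3 pole a set g(n) = (n - a)^3*f(n) = [-39*n/40 - 11/10] / (n - a')^3.
Order-3 pole: residue = g''(a)/2; g''((-6/7) - ((4/35)*sqrt(5))*i) = -((1332555/32768)*sqrt(5))*i, so the residue is -((1332555/65536)*sqrt(5))*i.
The factor n**2 + 12*n/7 + 4/5 splits as (n - a)(n - a') with a = (-6/7) + ((4/35)*sqrt(5))*i, a' = (-6/7) - ((4/35)*sqrt(5))*i. At the order-3 pole a set g(n) = (n - a)^3*f(n) = [-39*n/40 - 11/10] / (n - a')^3.
Order-3 pole: residue = g''(a)/2; g''((-6/7) + ((4/35)*sqrt(5))*i) = ((1332555/32768)*sqrt(5))*i, so the residue is ((1332555/65536)*sqrt(5))*i.
List the singular points by increasing real part (a conjugate pair: the negative imaginary part first).


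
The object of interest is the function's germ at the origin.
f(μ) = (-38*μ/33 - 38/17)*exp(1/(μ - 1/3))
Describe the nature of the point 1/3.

The exponent 1/(μ - (1/3)) has a pole at 1/3, so exp(1/(μ - (1/3))) takes every nonzero value near it: an essential singularity (not a pole of any order).

The point is an essential singularity.


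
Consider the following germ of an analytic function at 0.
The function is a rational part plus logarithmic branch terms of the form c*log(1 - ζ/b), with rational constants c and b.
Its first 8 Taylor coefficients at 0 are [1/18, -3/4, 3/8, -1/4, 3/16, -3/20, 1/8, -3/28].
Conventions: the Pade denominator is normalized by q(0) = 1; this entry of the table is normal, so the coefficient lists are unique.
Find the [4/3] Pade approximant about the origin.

Taylor coefficients needed (read off): a_0 = 1/18, a_1 = -3/4, a_2 = 3/8, a_3 = -1/4, a_4 = 3/16, a_5 = -3/20, a_6 = 1/8, a_7 = -3/28.
Write the denominator as Q(ζ) = 1 + q1*ζ + q2*ζ^2 + q3*ζ^3. Requiring Q*f - P = O(ζ^8) with deg P <= 4 kills the coefficients of ζ^5..ζ^7 in Q*f:
  ζ^5: a_5 + q1*a_4 + q2*a_3 + q3*a_2 = 0, i.e. -3/20 + (3/16)*q1 + (-1/4)*q2 + (3/8)*q3 = 0.
  ζ^6: a_6 + q1*a_5 + q2*a_4 + q3*a_3 = 0, i.e. 1/8 + (-3/20)*q1 + (3/16)*q2 + (-1/4)*q3 = 0.
  ζ^7: a_7 + q1*a_6 + q2*a_5 + q3*a_4 = 0, i.e. -3/28 + (1/8)*q1 + (-3/20)*q2 + (3/16)*q3 = 0.
Solving this linear system: q1 = 12/7, q2 = 6/7, q3 = 4/35.
The numerator is Q*f truncated at degree 4: P0 = a_0 = 1/18; P1 = a_1 + q1*a_0 = -55/84; P2 = a_2 + q1*a_1 + q2*a_0 = -145/168; P3 = a_3 + q1*a_2 + q2*a_1 + q3*a_0 = -307/1260; P4 = a_4 + q1*a_3 + q2*a_2 + q3*a_1 = -3/560.

The Pade approximant has numerator coefficients [1/18, -55/84, -145/168, -307/1260, -3/560]; denominator coefficients [1, 12/7, 6/7, 4/35].


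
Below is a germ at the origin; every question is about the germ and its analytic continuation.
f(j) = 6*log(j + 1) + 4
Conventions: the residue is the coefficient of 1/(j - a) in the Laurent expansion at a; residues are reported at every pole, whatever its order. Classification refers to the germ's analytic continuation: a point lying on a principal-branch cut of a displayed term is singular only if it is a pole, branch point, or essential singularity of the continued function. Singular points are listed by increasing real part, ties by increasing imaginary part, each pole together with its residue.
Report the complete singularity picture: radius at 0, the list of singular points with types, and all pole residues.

Radius of convergence at 0: 1.
At -1: a logarithmic branch point.

Branch term (6)*log(1 - j/(-1)): its argument vanishes at j = -1, a logarithmic branch point, modulus 1.
The radius of convergence is the smallest modulus among the singular points: 1.


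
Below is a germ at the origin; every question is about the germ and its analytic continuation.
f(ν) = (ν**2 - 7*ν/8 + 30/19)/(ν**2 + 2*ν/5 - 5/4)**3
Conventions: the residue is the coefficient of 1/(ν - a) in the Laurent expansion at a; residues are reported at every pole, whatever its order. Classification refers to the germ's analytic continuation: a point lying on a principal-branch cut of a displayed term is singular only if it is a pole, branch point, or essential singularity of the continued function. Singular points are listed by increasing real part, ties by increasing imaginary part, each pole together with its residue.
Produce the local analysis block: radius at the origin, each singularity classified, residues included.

Radius of convergence at 0: -1/5 + (1/10)*sqrt(129).
At -1/5 - (1/10)*sqrt(129): a pole of order 3; residue -(647875/54382788)*sqrt(129).
At -1/5 + (1/10)*sqrt(129): a pole of order 3; residue (647875/54382788)*sqrt(129).

Denominator factor (ν**2 + 2*ν/5 - 5/4)^3: discriminant 129/25, real irrational roots -1/5 + (1/10)*sqrt(129) and -1/5 - (1/10)*sqrt(129); poles of order 3, moduli -1/5 + (1/10)*sqrt(129) and 1/5 + (1/10)*sqrt(129).
The radius of convergence is the smallest modulus among the singular points: -1/5 + (1/10)*sqrt(129).
The factor ν**2 + 2*ν/5 - 5/4 splits as (ν - a)(ν - a') with a = -1/5 - (1/10)*sqrt(129), a' = -1/5 + (1/10)*sqrt(129). At the order-3 pole a set g(ν) = (ν - a)^3*f(ν) = [ν**2 - 7*ν/8 + 30/19] / (ν - a')^3.
Order-3 pole: residue = g''(a)/2; g''(-1/5 - (1/10)*sqrt(129)) = -(647875/27191394)*sqrt(129), so the residue is -(647875/54382788)*sqrt(129).
The factor ν**2 + 2*ν/5 - 5/4 splits as (ν - a)(ν - a') with a = -1/5 + (1/10)*sqrt(129), a' = -1/5 - (1/10)*sqrt(129). At the order-3 pole a set g(ν) = (ν - a)^3*f(ν) = [ν**2 - 7*ν/8 + 30/19] / (ν - a')^3.
Order-3 pole: residue = g''(a)/2; g''(-1/5 + (1/10)*sqrt(129)) = (647875/27191394)*sqrt(129), so the residue is (647875/54382788)*sqrt(129).
List the singular points by increasing real part (a conjugate pair: the negative imaginary part first).


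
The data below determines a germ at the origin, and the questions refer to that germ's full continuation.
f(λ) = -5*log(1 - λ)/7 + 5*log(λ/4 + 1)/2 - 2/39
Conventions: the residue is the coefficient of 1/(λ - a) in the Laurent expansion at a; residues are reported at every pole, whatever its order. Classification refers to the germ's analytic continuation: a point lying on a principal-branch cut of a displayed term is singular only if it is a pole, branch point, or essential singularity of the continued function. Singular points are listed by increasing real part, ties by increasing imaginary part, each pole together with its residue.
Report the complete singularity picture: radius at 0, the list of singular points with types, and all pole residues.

Branch term (5/2)*log(1 - λ/(-4)): its argument vanishes at λ = -4, a logarithmic branch point, modulus 4.
Branch term (-5/7)*log(1 - λ/(1)): its argument vanishes at λ = 1, a logarithmic branch point, modulus 1.
The radius of convergence is the smallest modulus among the singular points: 1.
List the singular points by increasing real part (a conjugate pair: the negative imaginary part first).

Radius of convergence at 0: 1.
At -4: a logarithmic branch point.
At 1: a logarithmic branch point.


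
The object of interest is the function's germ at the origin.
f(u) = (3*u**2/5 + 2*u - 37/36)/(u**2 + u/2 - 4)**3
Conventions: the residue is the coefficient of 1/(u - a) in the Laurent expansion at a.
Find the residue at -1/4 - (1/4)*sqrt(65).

The residue is (6632/4119375)*sqrt(65).


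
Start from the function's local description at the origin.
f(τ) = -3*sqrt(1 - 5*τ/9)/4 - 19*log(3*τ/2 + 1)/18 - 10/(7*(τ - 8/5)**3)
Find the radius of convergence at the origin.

The radius of convergence is 2/3.

Denominator factor (τ - 8/5)^3: pole of order 3 at 8/5, modulus 8/5.
Branch term (-19/18)*log(1 - τ/(-2/3)): its argument vanishes at τ = -2/3, a logarithmic branch point, modulus 2/3.
Branch term (-3/4)*sqrt(1 - τ/(9/5)): its argument vanishes at τ = 9/5, a square-root branch point, modulus 9/5.
The radius of convergence is the smallest modulus among the singular points: 2/3.


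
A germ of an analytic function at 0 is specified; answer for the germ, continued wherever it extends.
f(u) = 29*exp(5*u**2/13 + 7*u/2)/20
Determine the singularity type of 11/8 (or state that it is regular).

The point is a regular point.

There is no denominator, hence no pole anywhere.
The factor exp(5*u**2/13 + 7*u/2) is entire.
So the germ continues analytically to 11/8.


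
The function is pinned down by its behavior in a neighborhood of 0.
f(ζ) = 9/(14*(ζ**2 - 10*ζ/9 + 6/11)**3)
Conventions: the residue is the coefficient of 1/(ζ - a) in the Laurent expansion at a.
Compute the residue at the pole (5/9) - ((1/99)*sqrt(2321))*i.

The residue is ((192913083/2104240544)*sqrt(2321))*i.


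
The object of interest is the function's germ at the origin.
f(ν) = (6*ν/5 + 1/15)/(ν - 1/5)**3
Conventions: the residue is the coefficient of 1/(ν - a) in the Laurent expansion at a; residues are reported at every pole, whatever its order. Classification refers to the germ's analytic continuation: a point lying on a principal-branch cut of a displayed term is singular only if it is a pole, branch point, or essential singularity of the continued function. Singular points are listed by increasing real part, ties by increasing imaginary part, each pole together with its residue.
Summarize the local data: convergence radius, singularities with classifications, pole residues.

Radius of convergence at 0: 1/5.
At 1/5: a pole of order 3; residue 0.

Denominator factor (ν - 1/5)^3: pole of order 3 at 1/5, modulus 1/5.
The radius of convergence is the smallest modulus among the singular points: 1/5.
At the order-3 pole 1/5 set g(ν) = (ν - (1/5))^3*f(ν) = 6*ν/5 + 1/15.
Order-3 pole: residue = g''(a)/2; g''(1/5) = 0, so the residue is 0.


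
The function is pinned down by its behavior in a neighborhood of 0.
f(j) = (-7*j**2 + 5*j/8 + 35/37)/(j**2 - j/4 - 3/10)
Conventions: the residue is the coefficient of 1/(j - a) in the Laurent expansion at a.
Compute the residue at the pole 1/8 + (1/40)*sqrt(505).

The residue is -9/16 - (15329/298960)*sqrt(505).

The factor j**2 - j/4 - 3/10 splits as (j - a)(j - a') with a = 1/8 + (1/40)*sqrt(505), a' = 1/8 - (1/40)*sqrt(505). At the order-1 pole a set g(j) = (j - a)*f(j) = [-7*j**2 + 5*j/8 + 35/37] / (j - a').
Simple pole: residue = g(a) at a = 1/8 + (1/40)*sqrt(505), which is -9/16 - (15329/298960)*sqrt(505).


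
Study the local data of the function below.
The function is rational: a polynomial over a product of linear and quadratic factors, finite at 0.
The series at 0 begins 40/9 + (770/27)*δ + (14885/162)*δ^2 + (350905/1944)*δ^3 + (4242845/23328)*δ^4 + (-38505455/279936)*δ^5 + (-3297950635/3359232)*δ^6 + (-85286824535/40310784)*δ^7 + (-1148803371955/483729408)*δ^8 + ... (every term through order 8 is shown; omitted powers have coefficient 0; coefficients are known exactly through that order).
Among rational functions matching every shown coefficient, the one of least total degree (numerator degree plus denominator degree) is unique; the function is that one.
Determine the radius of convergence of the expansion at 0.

No rational of total degree below 7 reproduces all 9 coefficients; solving the [0/7] Pade equations on them gives f(δ) = -4/(3*(δ - 12/5)*(δ**2 - δ + 1/2)**3), whose expansion matches every shown term.
Denominator factor (δ**2 - δ + 1/2)^3: discriminant -1, complex-conjugate roots (1/2) + (1/2)*i and (1/2) - (1/2)*i; poles of order 3, moduli (1/2)*sqrt(2) and (1/2)*sqrt(2).
Denominator factor (δ - 12/5): pole of order 1 at 12/5, modulus 12/5.
The radius of convergence is the smallest modulus among the singular points: (1/2)*sqrt(2).

The radius of convergence is (1/2)*sqrt(2).


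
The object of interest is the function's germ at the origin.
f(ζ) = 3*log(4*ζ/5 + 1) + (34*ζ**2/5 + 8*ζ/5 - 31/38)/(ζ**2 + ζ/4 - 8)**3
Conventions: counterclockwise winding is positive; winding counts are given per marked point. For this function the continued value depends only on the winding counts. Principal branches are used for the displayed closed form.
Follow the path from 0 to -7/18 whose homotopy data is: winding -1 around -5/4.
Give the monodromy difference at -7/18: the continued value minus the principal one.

The rational part is single-valued and drops out of the difference; each branch term changes only by its own monodromy.
(3)*log(1 - ζ/(-5/4)): each positive loop around -5/4 adds 2*pi*i to the log, so winding -1 contributes (3)*(-1)*2*pi*i = -(6)*pi*i.
Summing the contributions at ζ = -7/18 gives -(6)*pi*i.

Continued minus principal equals -(6)*pi*i.


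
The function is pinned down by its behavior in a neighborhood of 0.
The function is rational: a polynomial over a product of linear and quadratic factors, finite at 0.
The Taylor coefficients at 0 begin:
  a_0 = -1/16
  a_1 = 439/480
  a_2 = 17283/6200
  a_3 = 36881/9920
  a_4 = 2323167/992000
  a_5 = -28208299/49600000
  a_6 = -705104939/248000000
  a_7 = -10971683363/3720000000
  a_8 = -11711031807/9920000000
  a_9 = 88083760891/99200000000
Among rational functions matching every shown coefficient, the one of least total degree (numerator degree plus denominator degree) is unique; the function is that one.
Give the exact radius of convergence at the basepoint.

The radius of convergence is sqrt(2).

No rational of total degree below 8 reproduces all 10 coefficients; solving the [2/6] Pade equations on them gives f(δ) = (18*δ**2/31 + 26*δ/3 - 1/2)/(δ**2 - 9*δ/5 + 2)**3, whose expansion matches every shown term.
Denominator factor (δ**2 - 9*δ/5 + 2)^3: discriminant -119/25, complex-conjugate roots (9/10) + ((1/10)*sqrt(119))*i and (9/10) - ((1/10)*sqrt(119))*i; poles of order 3, moduli sqrt(2) and sqrt(2).
The radius of convergence is the smallest modulus among the singular points: sqrt(2).


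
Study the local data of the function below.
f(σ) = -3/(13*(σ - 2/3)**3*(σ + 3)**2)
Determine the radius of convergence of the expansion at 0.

The radius of convergence is 2/3.

Denominator factor (σ - 2/3)^3: pole of order 3 at 2/3, modulus 2/3.
Denominator factor (σ + 3)^2: pole of order 2 at -3, modulus 3.
The radius of convergence is the smallest modulus among the singular points: 2/3.


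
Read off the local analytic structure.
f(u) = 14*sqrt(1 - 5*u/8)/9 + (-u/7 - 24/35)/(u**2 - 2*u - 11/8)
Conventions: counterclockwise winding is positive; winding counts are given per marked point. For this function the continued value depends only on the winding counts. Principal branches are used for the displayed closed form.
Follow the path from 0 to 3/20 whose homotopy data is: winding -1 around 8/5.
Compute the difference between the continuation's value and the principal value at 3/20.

The rational part is single-valued and drops out of the difference; each branch term changes only by its own monodromy.
(14/9)*sqrt(1 - u/(8/5)): winding -1 is odd, the square root flips sign, contributing -2*(14/9)*sqrt(1 - (3/20)/(8/5)) = -2*(14/9)*sqrt(29/32) = -(7/18)*sqrt(58).
Summing the contributions at u = 3/20 gives -(7/18)*sqrt(58).

Continued minus principal equals -(7/18)*sqrt(58).


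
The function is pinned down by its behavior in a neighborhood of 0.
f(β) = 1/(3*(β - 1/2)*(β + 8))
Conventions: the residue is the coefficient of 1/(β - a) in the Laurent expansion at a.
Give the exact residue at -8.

At the order-1 pole -8 set g(β) = (β - (-8))*f(β) = 1/(3*(β - 1/2)).
Simple pole: residue = g(a) at a = -8, which is -2/51.

The residue is -2/51.


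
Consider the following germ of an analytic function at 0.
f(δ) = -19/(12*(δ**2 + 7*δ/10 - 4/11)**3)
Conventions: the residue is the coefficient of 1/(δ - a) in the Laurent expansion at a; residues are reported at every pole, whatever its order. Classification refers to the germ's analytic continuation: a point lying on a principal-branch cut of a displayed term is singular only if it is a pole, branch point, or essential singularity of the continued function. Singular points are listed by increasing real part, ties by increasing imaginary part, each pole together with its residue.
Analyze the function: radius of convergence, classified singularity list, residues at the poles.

Denominator factor (δ**2 + 7*δ/10 - 4/11)^3: discriminant 2139/1100, real irrational roots -7/20 + (1/220)*sqrt(23529) and -7/20 - (1/220)*sqrt(23529); poles of order 3, moduli -7/20 + (1/220)*sqrt(23529) and 7/20 + (1/220)*sqrt(23529).
The radius of convergence is the smallest modulus among the singular points: -7/20 + (1/220)*sqrt(23529).
The factor δ**2 + 7*δ/10 - 4/11 splits as (δ - a)(δ - a') with a = -7/20 - (1/220)*sqrt(23529), a' = -7/20 + (1/220)*sqrt(23529). At the order-3 pole a set g(δ) = (δ - a)^3*f(δ) = [-19/12] / (δ - a')^3.
Order-3 pole: residue = g''(a)/2; g''(-7/20 - (1/220)*sqrt(23529)) = (229900000/9786611619)*sqrt(23529), so the residue is (114950000/9786611619)*sqrt(23529).
The factor δ**2 + 7*δ/10 - 4/11 splits as (δ - a)(δ - a') with a = -7/20 + (1/220)*sqrt(23529), a' = -7/20 - (1/220)*sqrt(23529). At the order-3 pole a set g(δ) = (δ - a)^3*f(δ) = [-19/12] / (δ - a')^3.
Order-3 pole: residue = g''(a)/2; g''(-7/20 + (1/220)*sqrt(23529)) = -(229900000/9786611619)*sqrt(23529), so the residue is -(114950000/9786611619)*sqrt(23529).
List the singular points by increasing real part (a conjugate pair: the negative imaginary part first).

Radius of convergence at 0: -7/20 + (1/220)*sqrt(23529).
At -7/20 - (1/220)*sqrt(23529): a pole of order 3; residue (114950000/9786611619)*sqrt(23529).
At -7/20 + (1/220)*sqrt(23529): a pole of order 3; residue -(114950000/9786611619)*sqrt(23529).
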